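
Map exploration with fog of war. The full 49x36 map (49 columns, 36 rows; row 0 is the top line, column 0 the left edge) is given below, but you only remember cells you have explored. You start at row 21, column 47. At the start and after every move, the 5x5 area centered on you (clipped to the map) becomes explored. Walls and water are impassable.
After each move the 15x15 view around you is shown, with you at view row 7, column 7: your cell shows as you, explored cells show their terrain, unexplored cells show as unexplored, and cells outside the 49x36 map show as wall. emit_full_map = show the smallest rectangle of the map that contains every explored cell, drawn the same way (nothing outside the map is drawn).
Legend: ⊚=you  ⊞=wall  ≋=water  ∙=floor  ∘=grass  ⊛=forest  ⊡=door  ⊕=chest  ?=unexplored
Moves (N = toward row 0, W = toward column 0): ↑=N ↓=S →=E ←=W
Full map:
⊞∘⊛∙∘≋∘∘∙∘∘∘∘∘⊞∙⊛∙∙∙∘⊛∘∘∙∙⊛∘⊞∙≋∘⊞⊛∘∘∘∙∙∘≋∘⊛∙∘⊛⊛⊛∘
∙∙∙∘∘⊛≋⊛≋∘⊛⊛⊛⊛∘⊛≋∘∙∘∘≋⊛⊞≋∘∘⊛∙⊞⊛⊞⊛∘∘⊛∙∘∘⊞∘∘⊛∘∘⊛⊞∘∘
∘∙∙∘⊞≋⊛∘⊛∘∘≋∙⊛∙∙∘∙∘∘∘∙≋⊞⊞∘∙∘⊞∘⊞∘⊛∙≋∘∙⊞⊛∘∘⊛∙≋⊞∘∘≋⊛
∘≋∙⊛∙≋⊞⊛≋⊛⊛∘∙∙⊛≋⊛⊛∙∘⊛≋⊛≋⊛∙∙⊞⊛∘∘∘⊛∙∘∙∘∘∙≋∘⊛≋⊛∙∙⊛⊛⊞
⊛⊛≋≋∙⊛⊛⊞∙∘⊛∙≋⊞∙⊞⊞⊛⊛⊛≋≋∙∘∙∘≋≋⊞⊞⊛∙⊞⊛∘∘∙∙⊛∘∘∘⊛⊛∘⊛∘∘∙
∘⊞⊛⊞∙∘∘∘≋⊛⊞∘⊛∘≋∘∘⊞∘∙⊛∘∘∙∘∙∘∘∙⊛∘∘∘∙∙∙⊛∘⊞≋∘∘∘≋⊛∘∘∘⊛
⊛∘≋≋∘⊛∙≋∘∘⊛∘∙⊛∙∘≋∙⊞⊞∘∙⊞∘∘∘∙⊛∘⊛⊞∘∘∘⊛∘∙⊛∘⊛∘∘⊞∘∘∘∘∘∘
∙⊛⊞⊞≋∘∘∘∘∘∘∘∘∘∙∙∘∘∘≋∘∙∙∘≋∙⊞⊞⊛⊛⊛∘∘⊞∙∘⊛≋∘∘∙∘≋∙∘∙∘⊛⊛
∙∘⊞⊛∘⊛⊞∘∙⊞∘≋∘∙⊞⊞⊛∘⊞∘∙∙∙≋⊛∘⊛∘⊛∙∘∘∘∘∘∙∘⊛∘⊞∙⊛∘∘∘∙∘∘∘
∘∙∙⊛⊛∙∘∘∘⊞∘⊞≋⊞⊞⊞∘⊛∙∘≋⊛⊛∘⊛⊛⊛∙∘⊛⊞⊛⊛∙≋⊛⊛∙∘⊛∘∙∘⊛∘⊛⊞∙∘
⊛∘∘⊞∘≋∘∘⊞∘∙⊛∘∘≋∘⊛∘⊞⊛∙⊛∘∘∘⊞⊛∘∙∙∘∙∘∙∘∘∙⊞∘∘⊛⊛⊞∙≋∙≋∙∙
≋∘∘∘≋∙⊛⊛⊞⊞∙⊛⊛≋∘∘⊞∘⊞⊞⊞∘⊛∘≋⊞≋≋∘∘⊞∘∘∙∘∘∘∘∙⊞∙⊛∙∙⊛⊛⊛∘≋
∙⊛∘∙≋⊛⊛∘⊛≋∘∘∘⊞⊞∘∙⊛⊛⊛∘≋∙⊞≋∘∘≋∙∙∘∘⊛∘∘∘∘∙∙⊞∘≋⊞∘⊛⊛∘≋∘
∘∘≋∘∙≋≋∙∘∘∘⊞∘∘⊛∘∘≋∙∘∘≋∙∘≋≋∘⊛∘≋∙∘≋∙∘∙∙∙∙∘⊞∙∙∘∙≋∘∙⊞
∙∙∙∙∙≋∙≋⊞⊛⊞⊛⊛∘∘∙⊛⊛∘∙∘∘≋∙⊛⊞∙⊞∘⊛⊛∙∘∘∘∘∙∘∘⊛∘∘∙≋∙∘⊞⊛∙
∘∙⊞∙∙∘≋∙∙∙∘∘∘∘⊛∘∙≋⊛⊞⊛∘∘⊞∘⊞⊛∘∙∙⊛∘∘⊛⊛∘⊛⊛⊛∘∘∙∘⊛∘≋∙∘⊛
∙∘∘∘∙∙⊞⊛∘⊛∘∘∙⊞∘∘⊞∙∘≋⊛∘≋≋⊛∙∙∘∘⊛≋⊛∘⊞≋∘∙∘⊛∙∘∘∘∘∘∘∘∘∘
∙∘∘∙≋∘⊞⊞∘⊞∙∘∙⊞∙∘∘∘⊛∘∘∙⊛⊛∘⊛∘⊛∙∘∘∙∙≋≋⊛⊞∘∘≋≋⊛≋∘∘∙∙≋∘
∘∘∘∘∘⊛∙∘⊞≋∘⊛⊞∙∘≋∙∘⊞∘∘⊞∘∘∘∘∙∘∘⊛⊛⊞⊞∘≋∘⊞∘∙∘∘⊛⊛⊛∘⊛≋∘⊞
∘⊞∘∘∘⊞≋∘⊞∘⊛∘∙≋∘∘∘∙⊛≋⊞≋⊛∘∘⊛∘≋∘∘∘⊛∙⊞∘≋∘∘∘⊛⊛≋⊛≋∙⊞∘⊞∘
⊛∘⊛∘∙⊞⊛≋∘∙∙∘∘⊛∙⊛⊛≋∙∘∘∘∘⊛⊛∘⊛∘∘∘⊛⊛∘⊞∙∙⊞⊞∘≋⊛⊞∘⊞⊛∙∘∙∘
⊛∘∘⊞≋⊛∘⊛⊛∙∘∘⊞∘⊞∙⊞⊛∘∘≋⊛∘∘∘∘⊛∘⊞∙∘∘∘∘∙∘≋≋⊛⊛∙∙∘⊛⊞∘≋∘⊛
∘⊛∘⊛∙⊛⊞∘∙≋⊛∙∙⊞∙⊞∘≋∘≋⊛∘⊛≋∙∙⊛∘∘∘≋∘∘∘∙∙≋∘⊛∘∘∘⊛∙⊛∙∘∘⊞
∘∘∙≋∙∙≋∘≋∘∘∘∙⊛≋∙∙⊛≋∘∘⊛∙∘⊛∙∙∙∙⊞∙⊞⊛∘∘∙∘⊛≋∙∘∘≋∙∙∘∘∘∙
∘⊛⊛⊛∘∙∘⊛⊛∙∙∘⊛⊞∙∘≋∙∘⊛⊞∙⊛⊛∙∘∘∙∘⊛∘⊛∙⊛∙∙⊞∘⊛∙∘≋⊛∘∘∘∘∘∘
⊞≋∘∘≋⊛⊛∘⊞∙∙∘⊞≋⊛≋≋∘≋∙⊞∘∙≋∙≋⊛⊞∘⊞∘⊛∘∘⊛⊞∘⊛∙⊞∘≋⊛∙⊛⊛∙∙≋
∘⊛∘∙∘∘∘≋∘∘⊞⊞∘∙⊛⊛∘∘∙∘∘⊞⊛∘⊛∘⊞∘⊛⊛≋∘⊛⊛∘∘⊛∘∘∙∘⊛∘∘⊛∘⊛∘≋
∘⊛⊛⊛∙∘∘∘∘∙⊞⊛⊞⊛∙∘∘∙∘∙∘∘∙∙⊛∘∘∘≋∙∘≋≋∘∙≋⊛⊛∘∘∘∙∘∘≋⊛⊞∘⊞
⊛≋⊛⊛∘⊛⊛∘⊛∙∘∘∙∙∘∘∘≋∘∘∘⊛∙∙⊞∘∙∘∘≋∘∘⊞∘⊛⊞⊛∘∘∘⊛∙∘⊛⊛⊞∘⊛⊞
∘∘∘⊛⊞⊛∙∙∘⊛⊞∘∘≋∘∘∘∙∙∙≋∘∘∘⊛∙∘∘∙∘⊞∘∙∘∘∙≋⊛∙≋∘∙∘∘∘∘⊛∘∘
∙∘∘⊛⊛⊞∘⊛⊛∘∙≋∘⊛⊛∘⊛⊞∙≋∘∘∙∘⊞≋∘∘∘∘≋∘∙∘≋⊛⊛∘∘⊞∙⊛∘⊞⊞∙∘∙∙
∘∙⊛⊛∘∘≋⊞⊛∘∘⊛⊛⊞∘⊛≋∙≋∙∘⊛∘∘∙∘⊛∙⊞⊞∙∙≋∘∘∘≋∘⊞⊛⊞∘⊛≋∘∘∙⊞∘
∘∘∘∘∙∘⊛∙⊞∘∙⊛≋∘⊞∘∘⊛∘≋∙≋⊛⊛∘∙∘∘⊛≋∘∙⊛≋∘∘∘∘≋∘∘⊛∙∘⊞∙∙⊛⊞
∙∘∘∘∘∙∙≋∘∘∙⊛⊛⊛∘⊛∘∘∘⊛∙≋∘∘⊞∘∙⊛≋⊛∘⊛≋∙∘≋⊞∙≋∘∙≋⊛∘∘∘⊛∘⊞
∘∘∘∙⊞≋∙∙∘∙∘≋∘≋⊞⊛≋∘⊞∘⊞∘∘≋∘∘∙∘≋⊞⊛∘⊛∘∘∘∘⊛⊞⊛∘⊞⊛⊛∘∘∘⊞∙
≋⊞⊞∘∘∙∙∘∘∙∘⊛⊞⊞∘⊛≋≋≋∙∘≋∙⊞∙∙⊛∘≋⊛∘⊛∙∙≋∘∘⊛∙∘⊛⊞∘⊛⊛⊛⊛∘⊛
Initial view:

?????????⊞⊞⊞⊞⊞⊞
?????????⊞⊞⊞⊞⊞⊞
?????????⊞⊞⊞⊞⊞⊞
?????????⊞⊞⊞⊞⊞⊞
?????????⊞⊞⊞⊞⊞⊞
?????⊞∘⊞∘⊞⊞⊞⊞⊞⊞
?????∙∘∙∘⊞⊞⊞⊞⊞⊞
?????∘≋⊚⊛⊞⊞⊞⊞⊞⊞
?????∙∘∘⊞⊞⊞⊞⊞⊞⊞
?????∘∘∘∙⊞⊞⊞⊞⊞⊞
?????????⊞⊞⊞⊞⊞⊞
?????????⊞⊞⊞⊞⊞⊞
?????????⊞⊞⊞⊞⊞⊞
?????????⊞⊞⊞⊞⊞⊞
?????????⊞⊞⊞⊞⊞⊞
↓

?????????⊞⊞⊞⊞⊞⊞
?????????⊞⊞⊞⊞⊞⊞
?????????⊞⊞⊞⊞⊞⊞
?????????⊞⊞⊞⊞⊞⊞
?????⊞∘⊞∘⊞⊞⊞⊞⊞⊞
?????∙∘∙∘⊞⊞⊞⊞⊞⊞
?????∘≋∘⊛⊞⊞⊞⊞⊞⊞
?????∙∘⊚⊞⊞⊞⊞⊞⊞⊞
?????∘∘∘∙⊞⊞⊞⊞⊞⊞
?????∘∘∘∘⊞⊞⊞⊞⊞⊞
?????????⊞⊞⊞⊞⊞⊞
?????????⊞⊞⊞⊞⊞⊞
?????????⊞⊞⊞⊞⊞⊞
?????????⊞⊞⊞⊞⊞⊞
?????????⊞⊞⊞⊞⊞⊞

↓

?????????⊞⊞⊞⊞⊞⊞
?????????⊞⊞⊞⊞⊞⊞
?????????⊞⊞⊞⊞⊞⊞
?????⊞∘⊞∘⊞⊞⊞⊞⊞⊞
?????∙∘∙∘⊞⊞⊞⊞⊞⊞
?????∘≋∘⊛⊞⊞⊞⊞⊞⊞
?????∙∘∘⊞⊞⊞⊞⊞⊞⊞
?????∘∘⊚∙⊞⊞⊞⊞⊞⊞
?????∘∘∘∘⊞⊞⊞⊞⊞⊞
?????⊛∙∙≋⊞⊞⊞⊞⊞⊞
?????????⊞⊞⊞⊞⊞⊞
?????????⊞⊞⊞⊞⊞⊞
?????????⊞⊞⊞⊞⊞⊞
?????????⊞⊞⊞⊞⊞⊞
?????????⊞⊞⊞⊞⊞⊞

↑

?????????⊞⊞⊞⊞⊞⊞
?????????⊞⊞⊞⊞⊞⊞
?????????⊞⊞⊞⊞⊞⊞
?????????⊞⊞⊞⊞⊞⊞
?????⊞∘⊞∘⊞⊞⊞⊞⊞⊞
?????∙∘∙∘⊞⊞⊞⊞⊞⊞
?????∘≋∘⊛⊞⊞⊞⊞⊞⊞
?????∙∘⊚⊞⊞⊞⊞⊞⊞⊞
?????∘∘∘∙⊞⊞⊞⊞⊞⊞
?????∘∘∘∘⊞⊞⊞⊞⊞⊞
?????⊛∙∙≋⊞⊞⊞⊞⊞⊞
?????????⊞⊞⊞⊞⊞⊞
?????????⊞⊞⊞⊞⊞⊞
?????????⊞⊞⊞⊞⊞⊞
?????????⊞⊞⊞⊞⊞⊞

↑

?????????⊞⊞⊞⊞⊞⊞
?????????⊞⊞⊞⊞⊞⊞
?????????⊞⊞⊞⊞⊞⊞
?????????⊞⊞⊞⊞⊞⊞
?????????⊞⊞⊞⊞⊞⊞
?????⊞∘⊞∘⊞⊞⊞⊞⊞⊞
?????∙∘∙∘⊞⊞⊞⊞⊞⊞
?????∘≋⊚⊛⊞⊞⊞⊞⊞⊞
?????∙∘∘⊞⊞⊞⊞⊞⊞⊞
?????∘∘∘∙⊞⊞⊞⊞⊞⊞
?????∘∘∘∘⊞⊞⊞⊞⊞⊞
?????⊛∙∙≋⊞⊞⊞⊞⊞⊞
?????????⊞⊞⊞⊞⊞⊞
?????????⊞⊞⊞⊞⊞⊞
?????????⊞⊞⊞⊞⊞⊞

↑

?????????⊞⊞⊞⊞⊞⊞
?????????⊞⊞⊞⊞⊞⊞
?????????⊞⊞⊞⊞⊞⊞
?????????⊞⊞⊞⊞⊞⊞
?????????⊞⊞⊞⊞⊞⊞
?????⊛≋∘⊞⊞⊞⊞⊞⊞⊞
?????⊞∘⊞∘⊞⊞⊞⊞⊞⊞
?????∙∘⊚∘⊞⊞⊞⊞⊞⊞
?????∘≋∘⊛⊞⊞⊞⊞⊞⊞
?????∙∘∘⊞⊞⊞⊞⊞⊞⊞
?????∘∘∘∙⊞⊞⊞⊞⊞⊞
?????∘∘∘∘⊞⊞⊞⊞⊞⊞
?????⊛∙∙≋⊞⊞⊞⊞⊞⊞
?????????⊞⊞⊞⊞⊞⊞
?????????⊞⊞⊞⊞⊞⊞

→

????????⊞⊞⊞⊞⊞⊞⊞
????????⊞⊞⊞⊞⊞⊞⊞
????????⊞⊞⊞⊞⊞⊞⊞
????????⊞⊞⊞⊞⊞⊞⊞
????????⊞⊞⊞⊞⊞⊞⊞
????⊛≋∘⊞⊞⊞⊞⊞⊞⊞⊞
????⊞∘⊞∘⊞⊞⊞⊞⊞⊞⊞
????∙∘∙⊚⊞⊞⊞⊞⊞⊞⊞
????∘≋∘⊛⊞⊞⊞⊞⊞⊞⊞
????∙∘∘⊞⊞⊞⊞⊞⊞⊞⊞
????∘∘∘∙⊞⊞⊞⊞⊞⊞⊞
????∘∘∘∘⊞⊞⊞⊞⊞⊞⊞
????⊛∙∙≋⊞⊞⊞⊞⊞⊞⊞
????????⊞⊞⊞⊞⊞⊞⊞
????????⊞⊞⊞⊞⊞⊞⊞

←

?????????⊞⊞⊞⊞⊞⊞
?????????⊞⊞⊞⊞⊞⊞
?????????⊞⊞⊞⊞⊞⊞
?????????⊞⊞⊞⊞⊞⊞
?????????⊞⊞⊞⊞⊞⊞
?????⊛≋∘⊞⊞⊞⊞⊞⊞⊞
?????⊞∘⊞∘⊞⊞⊞⊞⊞⊞
?????∙∘⊚∘⊞⊞⊞⊞⊞⊞
?????∘≋∘⊛⊞⊞⊞⊞⊞⊞
?????∙∘∘⊞⊞⊞⊞⊞⊞⊞
?????∘∘∘∙⊞⊞⊞⊞⊞⊞
?????∘∘∘∘⊞⊞⊞⊞⊞⊞
?????⊛∙∙≋⊞⊞⊞⊞⊞⊞
?????????⊞⊞⊞⊞⊞⊞
?????????⊞⊞⊞⊞⊞⊞

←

??????????⊞⊞⊞⊞⊞
??????????⊞⊞⊞⊞⊞
??????????⊞⊞⊞⊞⊞
??????????⊞⊞⊞⊞⊞
??????????⊞⊞⊞⊞⊞
?????∘⊛≋∘⊞⊞⊞⊞⊞⊞
?????∙⊞∘⊞∘⊞⊞⊞⊞⊞
?????⊛∙⊚∙∘⊞⊞⊞⊞⊞
?????⊞∘≋∘⊛⊞⊞⊞⊞⊞
?????⊛∙∘∘⊞⊞⊞⊞⊞⊞
??????∘∘∘∙⊞⊞⊞⊞⊞
??????∘∘∘∘⊞⊞⊞⊞⊞
??????⊛∙∙≋⊞⊞⊞⊞⊞
??????????⊞⊞⊞⊞⊞
??????????⊞⊞⊞⊞⊞

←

???????????⊞⊞⊞⊞
???????????⊞⊞⊞⊞
???????????⊞⊞⊞⊞
???????????⊞⊞⊞⊞
???????????⊞⊞⊞⊞
?????⊛∘⊛≋∘⊞⊞⊞⊞⊞
?????≋∙⊞∘⊞∘⊞⊞⊞⊞
?????⊞⊛⊚∘∙∘⊞⊞⊞⊞
?????⊛⊞∘≋∘⊛⊞⊞⊞⊞
?????∙⊛∙∘∘⊞⊞⊞⊞⊞
???????∘∘∘∙⊞⊞⊞⊞
???????∘∘∘∘⊞⊞⊞⊞
???????⊛∙∙≋⊞⊞⊞⊞
???????????⊞⊞⊞⊞
???????????⊞⊞⊞⊞

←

????????????⊞⊞⊞
????????????⊞⊞⊞
????????????⊞⊞⊞
????????????⊞⊞⊞
????????????⊞⊞⊞
?????⊛⊛∘⊛≋∘⊞⊞⊞⊞
?????⊛≋∙⊞∘⊞∘⊞⊞⊞
?????∘⊞⊚∙∘∙∘⊞⊞⊞
?????∘⊛⊞∘≋∘⊛⊞⊞⊞
?????⊛∙⊛∙∘∘⊞⊞⊞⊞
????????∘∘∘∙⊞⊞⊞
????????∘∘∘∘⊞⊞⊞
????????⊛∙∙≋⊞⊞⊞
????????????⊞⊞⊞
????????????⊞⊞⊞

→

???????????⊞⊞⊞⊞
???????????⊞⊞⊞⊞
???????????⊞⊞⊞⊞
???????????⊞⊞⊞⊞
???????????⊞⊞⊞⊞
????⊛⊛∘⊛≋∘⊞⊞⊞⊞⊞
????⊛≋∙⊞∘⊞∘⊞⊞⊞⊞
????∘⊞⊛⊚∘∙∘⊞⊞⊞⊞
????∘⊛⊞∘≋∘⊛⊞⊞⊞⊞
????⊛∙⊛∙∘∘⊞⊞⊞⊞⊞
???????∘∘∘∙⊞⊞⊞⊞
???????∘∘∘∘⊞⊞⊞⊞
???????⊛∙∙≋⊞⊞⊞⊞
???????????⊞⊞⊞⊞
???????????⊞⊞⊞⊞

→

??????????⊞⊞⊞⊞⊞
??????????⊞⊞⊞⊞⊞
??????????⊞⊞⊞⊞⊞
??????????⊞⊞⊞⊞⊞
??????????⊞⊞⊞⊞⊞
???⊛⊛∘⊛≋∘⊞⊞⊞⊞⊞⊞
???⊛≋∙⊞∘⊞∘⊞⊞⊞⊞⊞
???∘⊞⊛∙⊚∙∘⊞⊞⊞⊞⊞
???∘⊛⊞∘≋∘⊛⊞⊞⊞⊞⊞
???⊛∙⊛∙∘∘⊞⊞⊞⊞⊞⊞
??????∘∘∘∙⊞⊞⊞⊞⊞
??????∘∘∘∘⊞⊞⊞⊞⊞
??????⊛∙∙≋⊞⊞⊞⊞⊞
??????????⊞⊞⊞⊞⊞
??????????⊞⊞⊞⊞⊞

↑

??????????⊞⊞⊞⊞⊞
??????????⊞⊞⊞⊞⊞
??????????⊞⊞⊞⊞⊞
??????????⊞⊞⊞⊞⊞
??????????⊞⊞⊞⊞⊞
?????∘∙∙≋∘⊞⊞⊞⊞⊞
???⊛⊛∘⊛≋∘⊞⊞⊞⊞⊞⊞
???⊛≋∙⊞⊚⊞∘⊞⊞⊞⊞⊞
???∘⊞⊛∙∘∙∘⊞⊞⊞⊞⊞
???∘⊛⊞∘≋∘⊛⊞⊞⊞⊞⊞
???⊛∙⊛∙∘∘⊞⊞⊞⊞⊞⊞
??????∘∘∘∙⊞⊞⊞⊞⊞
??????∘∘∘∘⊞⊞⊞⊞⊞
??????⊛∙∙≋⊞⊞⊞⊞⊞
??????????⊞⊞⊞⊞⊞

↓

??????????⊞⊞⊞⊞⊞
??????????⊞⊞⊞⊞⊞
??????????⊞⊞⊞⊞⊞
??????????⊞⊞⊞⊞⊞
?????∘∙∙≋∘⊞⊞⊞⊞⊞
???⊛⊛∘⊛≋∘⊞⊞⊞⊞⊞⊞
???⊛≋∙⊞∘⊞∘⊞⊞⊞⊞⊞
???∘⊞⊛∙⊚∙∘⊞⊞⊞⊞⊞
???∘⊛⊞∘≋∘⊛⊞⊞⊞⊞⊞
???⊛∙⊛∙∘∘⊞⊞⊞⊞⊞⊞
??????∘∘∘∙⊞⊞⊞⊞⊞
??????∘∘∘∘⊞⊞⊞⊞⊞
??????⊛∙∙≋⊞⊞⊞⊞⊞
??????????⊞⊞⊞⊞⊞
??????????⊞⊞⊞⊞⊞

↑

??????????⊞⊞⊞⊞⊞
??????????⊞⊞⊞⊞⊞
??????????⊞⊞⊞⊞⊞
??????????⊞⊞⊞⊞⊞
??????????⊞⊞⊞⊞⊞
?????∘∙∙≋∘⊞⊞⊞⊞⊞
???⊛⊛∘⊛≋∘⊞⊞⊞⊞⊞⊞
???⊛≋∙⊞⊚⊞∘⊞⊞⊞⊞⊞
???∘⊞⊛∙∘∙∘⊞⊞⊞⊞⊞
???∘⊛⊞∘≋∘⊛⊞⊞⊞⊞⊞
???⊛∙⊛∙∘∘⊞⊞⊞⊞⊞⊞
??????∘∘∘∙⊞⊞⊞⊞⊞
??????∘∘∘∘⊞⊞⊞⊞⊞
??????⊛∙∙≋⊞⊞⊞⊞⊞
??????????⊞⊞⊞⊞⊞

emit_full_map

??∘∙∙≋∘
⊛⊛∘⊛≋∘⊞
⊛≋∙⊞⊚⊞∘
∘⊞⊛∙∘∙∘
∘⊛⊞∘≋∘⊛
⊛∙⊛∙∘∘⊞
???∘∘∘∙
???∘∘∘∘
???⊛∙∙≋


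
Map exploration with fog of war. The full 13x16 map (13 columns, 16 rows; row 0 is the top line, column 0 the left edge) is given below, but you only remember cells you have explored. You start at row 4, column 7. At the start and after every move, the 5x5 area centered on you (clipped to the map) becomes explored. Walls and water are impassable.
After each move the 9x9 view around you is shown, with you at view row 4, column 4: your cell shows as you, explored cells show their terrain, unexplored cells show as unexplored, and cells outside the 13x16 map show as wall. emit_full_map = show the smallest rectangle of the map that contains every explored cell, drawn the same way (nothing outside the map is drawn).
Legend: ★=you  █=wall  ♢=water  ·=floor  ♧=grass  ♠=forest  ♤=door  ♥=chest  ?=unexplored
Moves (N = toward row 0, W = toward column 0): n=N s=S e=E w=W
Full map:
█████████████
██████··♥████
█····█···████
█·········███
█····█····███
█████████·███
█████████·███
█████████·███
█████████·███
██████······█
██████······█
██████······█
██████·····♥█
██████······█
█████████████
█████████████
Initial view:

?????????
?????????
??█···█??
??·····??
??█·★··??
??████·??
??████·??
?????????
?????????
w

?????????
?????????
??·█···█?
??······?
??·█★···?
??█████·?
??█████·?
?????????
?????????

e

?????????
?????????
?·█···█??
?······??
?·█·★··??
?█████·??
?█████·??
?????????
?????????

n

█████████
?????????
??█··♥█??
?·█···█??
?···★··??
?·█····??
?█████·??
?█████·??
?????????

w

█████████
?????????
??██··♥█?
??·█···█?
??··★···?
??·█····?
??█████·?
??█████·?
?????????

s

?????????
??██··♥█?
??·█···█?
??······?
??·█★···?
??█████·?
??█████·?
?????????
?????????

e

?????????
?██··♥█??
?·█···█??
?······??
?·█·★··??
?█████·??
?█████·??
?????????
?????????

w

?????????
??██··♥█?
??·█···█?
??······?
??·█★···?
??█████·?
??█████·?
?????????
?????????

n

█████████
?????????
??██··♥█?
??·█···█?
??··★···?
??·█····?
??█████·?
??█████·?
?????????

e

█████████
?????????
?██··♥█??
?·█···█??
?···★··??
?·█····??
?█████·??
?█████·??
?????????

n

█████████
█████████
??█████??
?██··♥█??
?·█·★·█??
?······??
?·█····??
?█████·??
?█████·??

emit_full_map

?█████
██··♥█
·█·★·█
······
·█····
█████·
█████·

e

█████████
█████████
?██████??
██··♥██??
·█··★██??
······█??
·█····█??
█████·???
█████·???

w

█████████
█████████
??██████?
?██··♥██?
?·█·★·██?
?······█?
?·█····█?
?█████·??
?█████·??

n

█████████
█████████
█████████
??██████?
?██·★♥██?
?·█···██?
?······█?
?·█····█?
?█████·??

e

█████████
█████████
█████████
?██████??
██··★██??
·█···██??
······█??
·█····█??
█████·???

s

█████████
█████████
?██████??
██··♥██??
·█··★██??
······█??
·█····█??
█████·???
█████·???

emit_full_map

?██████
██··♥██
·█··★██
······█
·█····█
█████·?
█████·?


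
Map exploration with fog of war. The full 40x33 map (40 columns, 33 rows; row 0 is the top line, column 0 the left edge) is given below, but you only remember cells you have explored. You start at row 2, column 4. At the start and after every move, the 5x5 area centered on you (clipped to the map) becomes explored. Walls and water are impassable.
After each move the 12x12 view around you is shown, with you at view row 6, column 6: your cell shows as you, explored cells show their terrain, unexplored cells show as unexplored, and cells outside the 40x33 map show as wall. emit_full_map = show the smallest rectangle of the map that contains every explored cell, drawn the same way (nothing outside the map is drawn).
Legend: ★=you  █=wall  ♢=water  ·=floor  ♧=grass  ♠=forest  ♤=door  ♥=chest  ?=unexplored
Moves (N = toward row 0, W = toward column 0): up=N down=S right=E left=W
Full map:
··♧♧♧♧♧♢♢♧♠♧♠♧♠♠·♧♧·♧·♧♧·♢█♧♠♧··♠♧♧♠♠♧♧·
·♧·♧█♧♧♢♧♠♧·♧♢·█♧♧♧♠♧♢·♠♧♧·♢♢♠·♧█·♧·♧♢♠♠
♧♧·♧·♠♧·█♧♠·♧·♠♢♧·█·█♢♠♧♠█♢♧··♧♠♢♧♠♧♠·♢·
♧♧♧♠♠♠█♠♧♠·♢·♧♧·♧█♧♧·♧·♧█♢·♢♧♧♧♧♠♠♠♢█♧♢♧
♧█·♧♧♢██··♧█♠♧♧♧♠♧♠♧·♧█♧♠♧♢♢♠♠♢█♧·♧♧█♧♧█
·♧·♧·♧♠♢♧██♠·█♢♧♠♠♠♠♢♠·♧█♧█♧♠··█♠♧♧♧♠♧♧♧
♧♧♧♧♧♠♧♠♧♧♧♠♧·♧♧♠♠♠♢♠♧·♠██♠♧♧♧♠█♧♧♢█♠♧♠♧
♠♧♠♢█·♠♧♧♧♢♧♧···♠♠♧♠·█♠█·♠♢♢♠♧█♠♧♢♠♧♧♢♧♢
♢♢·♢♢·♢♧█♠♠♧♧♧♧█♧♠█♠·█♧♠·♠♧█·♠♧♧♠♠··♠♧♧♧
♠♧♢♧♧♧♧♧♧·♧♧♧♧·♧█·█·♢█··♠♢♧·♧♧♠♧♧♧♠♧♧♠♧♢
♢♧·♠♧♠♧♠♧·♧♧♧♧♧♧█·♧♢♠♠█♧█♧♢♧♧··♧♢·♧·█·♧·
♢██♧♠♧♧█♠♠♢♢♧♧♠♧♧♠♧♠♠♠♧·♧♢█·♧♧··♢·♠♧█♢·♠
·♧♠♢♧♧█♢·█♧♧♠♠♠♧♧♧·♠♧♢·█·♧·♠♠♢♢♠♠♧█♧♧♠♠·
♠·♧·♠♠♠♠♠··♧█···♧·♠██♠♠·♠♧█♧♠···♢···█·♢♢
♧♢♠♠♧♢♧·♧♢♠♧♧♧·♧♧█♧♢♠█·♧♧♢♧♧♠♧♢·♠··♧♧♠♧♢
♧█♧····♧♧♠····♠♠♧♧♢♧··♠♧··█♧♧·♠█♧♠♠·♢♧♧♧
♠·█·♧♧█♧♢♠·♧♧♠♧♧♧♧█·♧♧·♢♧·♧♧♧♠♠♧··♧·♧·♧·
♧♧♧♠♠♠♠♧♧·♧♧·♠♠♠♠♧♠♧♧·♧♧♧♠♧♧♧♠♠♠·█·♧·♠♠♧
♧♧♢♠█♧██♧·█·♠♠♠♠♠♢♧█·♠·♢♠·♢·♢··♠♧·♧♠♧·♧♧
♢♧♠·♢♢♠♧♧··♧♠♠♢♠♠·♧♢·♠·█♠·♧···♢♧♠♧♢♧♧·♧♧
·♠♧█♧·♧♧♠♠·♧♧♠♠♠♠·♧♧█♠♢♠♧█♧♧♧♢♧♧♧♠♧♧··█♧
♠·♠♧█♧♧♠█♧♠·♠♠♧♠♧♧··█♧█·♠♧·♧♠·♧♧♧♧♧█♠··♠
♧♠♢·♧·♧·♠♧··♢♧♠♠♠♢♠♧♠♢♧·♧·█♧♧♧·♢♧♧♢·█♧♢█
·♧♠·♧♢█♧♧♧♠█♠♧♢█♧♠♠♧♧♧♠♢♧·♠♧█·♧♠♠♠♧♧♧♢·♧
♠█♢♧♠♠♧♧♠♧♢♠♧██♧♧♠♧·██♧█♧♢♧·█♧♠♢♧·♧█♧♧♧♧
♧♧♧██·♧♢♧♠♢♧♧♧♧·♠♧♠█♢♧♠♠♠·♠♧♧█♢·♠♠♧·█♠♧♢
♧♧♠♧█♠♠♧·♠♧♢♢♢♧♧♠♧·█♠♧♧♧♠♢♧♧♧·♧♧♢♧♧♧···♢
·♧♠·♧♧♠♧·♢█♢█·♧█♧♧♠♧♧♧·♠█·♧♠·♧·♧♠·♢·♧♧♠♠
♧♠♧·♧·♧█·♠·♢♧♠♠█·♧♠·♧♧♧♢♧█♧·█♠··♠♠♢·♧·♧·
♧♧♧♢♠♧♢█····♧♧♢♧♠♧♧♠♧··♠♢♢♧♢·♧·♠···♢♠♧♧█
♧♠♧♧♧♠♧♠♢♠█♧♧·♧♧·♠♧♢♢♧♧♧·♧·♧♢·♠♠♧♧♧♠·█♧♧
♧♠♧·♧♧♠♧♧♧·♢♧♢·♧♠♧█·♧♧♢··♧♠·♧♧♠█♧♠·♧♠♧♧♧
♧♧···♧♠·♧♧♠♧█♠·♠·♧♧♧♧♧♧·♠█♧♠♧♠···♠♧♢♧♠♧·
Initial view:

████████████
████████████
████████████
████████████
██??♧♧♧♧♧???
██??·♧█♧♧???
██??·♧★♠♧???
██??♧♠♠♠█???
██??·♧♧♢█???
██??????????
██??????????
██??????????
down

████████████
████████████
████████████
██??♧♧♧♧♧???
██??·♧█♧♧???
██??·♧·♠♧???
██??♧♠★♠█???
██??·♧♧♢█???
██??·♧·♧♠???
██??????????
██??????????
██??????????

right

████████████
████████████
████████████
█??♧♧♧♧♧????
█??·♧█♧♧♢???
█??·♧·♠♧·???
█??♧♠♠★█♠???
█??·♧♧♢██???
█??·♧·♧♠♢???
█???????????
█???????????
█???????????

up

████████████
████████████
████████████
████████████
█??♧♧♧♧♧♢???
█??·♧█♧♧♢???
█??·♧·★♧·???
█??♧♠♠♠█♠???
█??·♧♧♢██???
█??·♧·♧♠♢???
█???????????
█???????????

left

████████████
████████████
████████████
████████████
██??♧♧♧♧♧♢??
██??·♧█♧♧♢??
██??·♧★♠♧·??
██??♧♠♠♠█♠??
██??·♧♧♢██??
██??·♧·♧♠♢??
██??????????
██??????????

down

████████████
████████████
████████████
██??♧♧♧♧♧♢??
██??·♧█♧♧♢??
██??·♧·♠♧·??
██??♧♠★♠█♠??
██??·♧♧♢██??
██??·♧·♧♠♢??
██??????????
██??????????
██??????????

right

████████████
████████████
████████████
█??♧♧♧♧♧♢???
█??·♧█♧♧♢???
█??·♧·♠♧·???
█??♧♠♠★█♠???
█??·♧♧♢██???
█??·♧·♧♠♢???
█???????????
█???????????
█???????????

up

████████████
████████████
████████████
████████████
█??♧♧♧♧♧♢???
█??·♧█♧♧♢???
█??·♧·★♧·???
█??♧♠♠♠█♠???
█??·♧♧♢██???
█??·♧·♧♠♢???
█???????????
█???????????

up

████████████
████████████
████████████
████████████
████████████
█??♧♧♧♧♧♢???
█??·♧█★♧♢???
█??·♧·♠♧·???
█??♧♠♠♠█♠???
█??·♧♧♢██???
█??·♧·♧♠♢???
█???????????

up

████████████
████████████
████████████
████████████
████████████
████████████
█??♧♧♧★♧♢???
█??·♧█♧♧♢???
█??·♧·♠♧·???
█??♧♠♠♠█♠???
█??·♧♧♢██???
█??·♧·♧♠♢???

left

████████████
████████████
████████████
████████████
████████████
████████████
██??♧♧★♧♧♢??
██??·♧█♧♧♢??
██??·♧·♠♧·??
██??♧♠♠♠█♠??
██??·♧♧♢██??
██??·♧·♧♠♢??

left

████████████
████████████
████████████
████████████
████████████
████████████
███?·♧★♧♧♧♢?
███?♧·♧█♧♧♢?
███?♧·♧·♠♧·?
███??♧♠♠♠█♠?
███??·♧♧♢██?
███??·♧·♧♠♢?

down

████████████
████████████
████████████
████████████
████████████
███?·♧♧♧♧♧♢?
███?♧·★█♧♧♢?
███?♧·♧·♠♧·?
███?♧♧♠♠♠█♠?
███??·♧♧♢██?
███??·♧·♧♠♢?
███?????????

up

████████████
████████████
████████████
████████████
████████████
████████████
███?·♧★♧♧♧♢?
███?♧·♧█♧♧♢?
███?♧·♧·♠♧·?
███?♧♧♠♠♠█♠?
███??·♧♧♢██?
███??·♧·♧♠♢?

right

████████████
████████████
████████████
████████████
████████████
████████████
██?·♧♧★♧♧♢??
██?♧·♧█♧♧♢??
██?♧·♧·♠♧·??
██?♧♧♠♠♠█♠??
██??·♧♧♢██??
██??·♧·♧♠♢??

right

████████████
████████████
████████████
████████████
████████████
████████████
█?·♧♧♧★♧♢???
█?♧·♧█♧♧♢???
█?♧·♧·♠♧·???
█?♧♧♠♠♠█♠???
█??·♧♧♢██???
█??·♧·♧♠♢???

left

████████████
████████████
████████████
████████████
████████████
████████████
██?·♧♧★♧♧♢??
██?♧·♧█♧♧♢??
██?♧·♧·♠♧·??
██?♧♧♠♠♠█♠??
██??·♧♧♢██??
██??·♧·♧♠♢??

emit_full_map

·♧♧★♧♧♢
♧·♧█♧♧♢
♧·♧·♠♧·
♧♧♠♠♠█♠
?·♧♧♢██
?·♧·♧♠♢

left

████████████
████████████
████████████
████████████
████████████
████████████
███?·♧★♧♧♧♢?
███?♧·♧█♧♧♢?
███?♧·♧·♠♧·?
███?♧♧♠♠♠█♠?
███??·♧♧♢██?
███??·♧·♧♠♢?


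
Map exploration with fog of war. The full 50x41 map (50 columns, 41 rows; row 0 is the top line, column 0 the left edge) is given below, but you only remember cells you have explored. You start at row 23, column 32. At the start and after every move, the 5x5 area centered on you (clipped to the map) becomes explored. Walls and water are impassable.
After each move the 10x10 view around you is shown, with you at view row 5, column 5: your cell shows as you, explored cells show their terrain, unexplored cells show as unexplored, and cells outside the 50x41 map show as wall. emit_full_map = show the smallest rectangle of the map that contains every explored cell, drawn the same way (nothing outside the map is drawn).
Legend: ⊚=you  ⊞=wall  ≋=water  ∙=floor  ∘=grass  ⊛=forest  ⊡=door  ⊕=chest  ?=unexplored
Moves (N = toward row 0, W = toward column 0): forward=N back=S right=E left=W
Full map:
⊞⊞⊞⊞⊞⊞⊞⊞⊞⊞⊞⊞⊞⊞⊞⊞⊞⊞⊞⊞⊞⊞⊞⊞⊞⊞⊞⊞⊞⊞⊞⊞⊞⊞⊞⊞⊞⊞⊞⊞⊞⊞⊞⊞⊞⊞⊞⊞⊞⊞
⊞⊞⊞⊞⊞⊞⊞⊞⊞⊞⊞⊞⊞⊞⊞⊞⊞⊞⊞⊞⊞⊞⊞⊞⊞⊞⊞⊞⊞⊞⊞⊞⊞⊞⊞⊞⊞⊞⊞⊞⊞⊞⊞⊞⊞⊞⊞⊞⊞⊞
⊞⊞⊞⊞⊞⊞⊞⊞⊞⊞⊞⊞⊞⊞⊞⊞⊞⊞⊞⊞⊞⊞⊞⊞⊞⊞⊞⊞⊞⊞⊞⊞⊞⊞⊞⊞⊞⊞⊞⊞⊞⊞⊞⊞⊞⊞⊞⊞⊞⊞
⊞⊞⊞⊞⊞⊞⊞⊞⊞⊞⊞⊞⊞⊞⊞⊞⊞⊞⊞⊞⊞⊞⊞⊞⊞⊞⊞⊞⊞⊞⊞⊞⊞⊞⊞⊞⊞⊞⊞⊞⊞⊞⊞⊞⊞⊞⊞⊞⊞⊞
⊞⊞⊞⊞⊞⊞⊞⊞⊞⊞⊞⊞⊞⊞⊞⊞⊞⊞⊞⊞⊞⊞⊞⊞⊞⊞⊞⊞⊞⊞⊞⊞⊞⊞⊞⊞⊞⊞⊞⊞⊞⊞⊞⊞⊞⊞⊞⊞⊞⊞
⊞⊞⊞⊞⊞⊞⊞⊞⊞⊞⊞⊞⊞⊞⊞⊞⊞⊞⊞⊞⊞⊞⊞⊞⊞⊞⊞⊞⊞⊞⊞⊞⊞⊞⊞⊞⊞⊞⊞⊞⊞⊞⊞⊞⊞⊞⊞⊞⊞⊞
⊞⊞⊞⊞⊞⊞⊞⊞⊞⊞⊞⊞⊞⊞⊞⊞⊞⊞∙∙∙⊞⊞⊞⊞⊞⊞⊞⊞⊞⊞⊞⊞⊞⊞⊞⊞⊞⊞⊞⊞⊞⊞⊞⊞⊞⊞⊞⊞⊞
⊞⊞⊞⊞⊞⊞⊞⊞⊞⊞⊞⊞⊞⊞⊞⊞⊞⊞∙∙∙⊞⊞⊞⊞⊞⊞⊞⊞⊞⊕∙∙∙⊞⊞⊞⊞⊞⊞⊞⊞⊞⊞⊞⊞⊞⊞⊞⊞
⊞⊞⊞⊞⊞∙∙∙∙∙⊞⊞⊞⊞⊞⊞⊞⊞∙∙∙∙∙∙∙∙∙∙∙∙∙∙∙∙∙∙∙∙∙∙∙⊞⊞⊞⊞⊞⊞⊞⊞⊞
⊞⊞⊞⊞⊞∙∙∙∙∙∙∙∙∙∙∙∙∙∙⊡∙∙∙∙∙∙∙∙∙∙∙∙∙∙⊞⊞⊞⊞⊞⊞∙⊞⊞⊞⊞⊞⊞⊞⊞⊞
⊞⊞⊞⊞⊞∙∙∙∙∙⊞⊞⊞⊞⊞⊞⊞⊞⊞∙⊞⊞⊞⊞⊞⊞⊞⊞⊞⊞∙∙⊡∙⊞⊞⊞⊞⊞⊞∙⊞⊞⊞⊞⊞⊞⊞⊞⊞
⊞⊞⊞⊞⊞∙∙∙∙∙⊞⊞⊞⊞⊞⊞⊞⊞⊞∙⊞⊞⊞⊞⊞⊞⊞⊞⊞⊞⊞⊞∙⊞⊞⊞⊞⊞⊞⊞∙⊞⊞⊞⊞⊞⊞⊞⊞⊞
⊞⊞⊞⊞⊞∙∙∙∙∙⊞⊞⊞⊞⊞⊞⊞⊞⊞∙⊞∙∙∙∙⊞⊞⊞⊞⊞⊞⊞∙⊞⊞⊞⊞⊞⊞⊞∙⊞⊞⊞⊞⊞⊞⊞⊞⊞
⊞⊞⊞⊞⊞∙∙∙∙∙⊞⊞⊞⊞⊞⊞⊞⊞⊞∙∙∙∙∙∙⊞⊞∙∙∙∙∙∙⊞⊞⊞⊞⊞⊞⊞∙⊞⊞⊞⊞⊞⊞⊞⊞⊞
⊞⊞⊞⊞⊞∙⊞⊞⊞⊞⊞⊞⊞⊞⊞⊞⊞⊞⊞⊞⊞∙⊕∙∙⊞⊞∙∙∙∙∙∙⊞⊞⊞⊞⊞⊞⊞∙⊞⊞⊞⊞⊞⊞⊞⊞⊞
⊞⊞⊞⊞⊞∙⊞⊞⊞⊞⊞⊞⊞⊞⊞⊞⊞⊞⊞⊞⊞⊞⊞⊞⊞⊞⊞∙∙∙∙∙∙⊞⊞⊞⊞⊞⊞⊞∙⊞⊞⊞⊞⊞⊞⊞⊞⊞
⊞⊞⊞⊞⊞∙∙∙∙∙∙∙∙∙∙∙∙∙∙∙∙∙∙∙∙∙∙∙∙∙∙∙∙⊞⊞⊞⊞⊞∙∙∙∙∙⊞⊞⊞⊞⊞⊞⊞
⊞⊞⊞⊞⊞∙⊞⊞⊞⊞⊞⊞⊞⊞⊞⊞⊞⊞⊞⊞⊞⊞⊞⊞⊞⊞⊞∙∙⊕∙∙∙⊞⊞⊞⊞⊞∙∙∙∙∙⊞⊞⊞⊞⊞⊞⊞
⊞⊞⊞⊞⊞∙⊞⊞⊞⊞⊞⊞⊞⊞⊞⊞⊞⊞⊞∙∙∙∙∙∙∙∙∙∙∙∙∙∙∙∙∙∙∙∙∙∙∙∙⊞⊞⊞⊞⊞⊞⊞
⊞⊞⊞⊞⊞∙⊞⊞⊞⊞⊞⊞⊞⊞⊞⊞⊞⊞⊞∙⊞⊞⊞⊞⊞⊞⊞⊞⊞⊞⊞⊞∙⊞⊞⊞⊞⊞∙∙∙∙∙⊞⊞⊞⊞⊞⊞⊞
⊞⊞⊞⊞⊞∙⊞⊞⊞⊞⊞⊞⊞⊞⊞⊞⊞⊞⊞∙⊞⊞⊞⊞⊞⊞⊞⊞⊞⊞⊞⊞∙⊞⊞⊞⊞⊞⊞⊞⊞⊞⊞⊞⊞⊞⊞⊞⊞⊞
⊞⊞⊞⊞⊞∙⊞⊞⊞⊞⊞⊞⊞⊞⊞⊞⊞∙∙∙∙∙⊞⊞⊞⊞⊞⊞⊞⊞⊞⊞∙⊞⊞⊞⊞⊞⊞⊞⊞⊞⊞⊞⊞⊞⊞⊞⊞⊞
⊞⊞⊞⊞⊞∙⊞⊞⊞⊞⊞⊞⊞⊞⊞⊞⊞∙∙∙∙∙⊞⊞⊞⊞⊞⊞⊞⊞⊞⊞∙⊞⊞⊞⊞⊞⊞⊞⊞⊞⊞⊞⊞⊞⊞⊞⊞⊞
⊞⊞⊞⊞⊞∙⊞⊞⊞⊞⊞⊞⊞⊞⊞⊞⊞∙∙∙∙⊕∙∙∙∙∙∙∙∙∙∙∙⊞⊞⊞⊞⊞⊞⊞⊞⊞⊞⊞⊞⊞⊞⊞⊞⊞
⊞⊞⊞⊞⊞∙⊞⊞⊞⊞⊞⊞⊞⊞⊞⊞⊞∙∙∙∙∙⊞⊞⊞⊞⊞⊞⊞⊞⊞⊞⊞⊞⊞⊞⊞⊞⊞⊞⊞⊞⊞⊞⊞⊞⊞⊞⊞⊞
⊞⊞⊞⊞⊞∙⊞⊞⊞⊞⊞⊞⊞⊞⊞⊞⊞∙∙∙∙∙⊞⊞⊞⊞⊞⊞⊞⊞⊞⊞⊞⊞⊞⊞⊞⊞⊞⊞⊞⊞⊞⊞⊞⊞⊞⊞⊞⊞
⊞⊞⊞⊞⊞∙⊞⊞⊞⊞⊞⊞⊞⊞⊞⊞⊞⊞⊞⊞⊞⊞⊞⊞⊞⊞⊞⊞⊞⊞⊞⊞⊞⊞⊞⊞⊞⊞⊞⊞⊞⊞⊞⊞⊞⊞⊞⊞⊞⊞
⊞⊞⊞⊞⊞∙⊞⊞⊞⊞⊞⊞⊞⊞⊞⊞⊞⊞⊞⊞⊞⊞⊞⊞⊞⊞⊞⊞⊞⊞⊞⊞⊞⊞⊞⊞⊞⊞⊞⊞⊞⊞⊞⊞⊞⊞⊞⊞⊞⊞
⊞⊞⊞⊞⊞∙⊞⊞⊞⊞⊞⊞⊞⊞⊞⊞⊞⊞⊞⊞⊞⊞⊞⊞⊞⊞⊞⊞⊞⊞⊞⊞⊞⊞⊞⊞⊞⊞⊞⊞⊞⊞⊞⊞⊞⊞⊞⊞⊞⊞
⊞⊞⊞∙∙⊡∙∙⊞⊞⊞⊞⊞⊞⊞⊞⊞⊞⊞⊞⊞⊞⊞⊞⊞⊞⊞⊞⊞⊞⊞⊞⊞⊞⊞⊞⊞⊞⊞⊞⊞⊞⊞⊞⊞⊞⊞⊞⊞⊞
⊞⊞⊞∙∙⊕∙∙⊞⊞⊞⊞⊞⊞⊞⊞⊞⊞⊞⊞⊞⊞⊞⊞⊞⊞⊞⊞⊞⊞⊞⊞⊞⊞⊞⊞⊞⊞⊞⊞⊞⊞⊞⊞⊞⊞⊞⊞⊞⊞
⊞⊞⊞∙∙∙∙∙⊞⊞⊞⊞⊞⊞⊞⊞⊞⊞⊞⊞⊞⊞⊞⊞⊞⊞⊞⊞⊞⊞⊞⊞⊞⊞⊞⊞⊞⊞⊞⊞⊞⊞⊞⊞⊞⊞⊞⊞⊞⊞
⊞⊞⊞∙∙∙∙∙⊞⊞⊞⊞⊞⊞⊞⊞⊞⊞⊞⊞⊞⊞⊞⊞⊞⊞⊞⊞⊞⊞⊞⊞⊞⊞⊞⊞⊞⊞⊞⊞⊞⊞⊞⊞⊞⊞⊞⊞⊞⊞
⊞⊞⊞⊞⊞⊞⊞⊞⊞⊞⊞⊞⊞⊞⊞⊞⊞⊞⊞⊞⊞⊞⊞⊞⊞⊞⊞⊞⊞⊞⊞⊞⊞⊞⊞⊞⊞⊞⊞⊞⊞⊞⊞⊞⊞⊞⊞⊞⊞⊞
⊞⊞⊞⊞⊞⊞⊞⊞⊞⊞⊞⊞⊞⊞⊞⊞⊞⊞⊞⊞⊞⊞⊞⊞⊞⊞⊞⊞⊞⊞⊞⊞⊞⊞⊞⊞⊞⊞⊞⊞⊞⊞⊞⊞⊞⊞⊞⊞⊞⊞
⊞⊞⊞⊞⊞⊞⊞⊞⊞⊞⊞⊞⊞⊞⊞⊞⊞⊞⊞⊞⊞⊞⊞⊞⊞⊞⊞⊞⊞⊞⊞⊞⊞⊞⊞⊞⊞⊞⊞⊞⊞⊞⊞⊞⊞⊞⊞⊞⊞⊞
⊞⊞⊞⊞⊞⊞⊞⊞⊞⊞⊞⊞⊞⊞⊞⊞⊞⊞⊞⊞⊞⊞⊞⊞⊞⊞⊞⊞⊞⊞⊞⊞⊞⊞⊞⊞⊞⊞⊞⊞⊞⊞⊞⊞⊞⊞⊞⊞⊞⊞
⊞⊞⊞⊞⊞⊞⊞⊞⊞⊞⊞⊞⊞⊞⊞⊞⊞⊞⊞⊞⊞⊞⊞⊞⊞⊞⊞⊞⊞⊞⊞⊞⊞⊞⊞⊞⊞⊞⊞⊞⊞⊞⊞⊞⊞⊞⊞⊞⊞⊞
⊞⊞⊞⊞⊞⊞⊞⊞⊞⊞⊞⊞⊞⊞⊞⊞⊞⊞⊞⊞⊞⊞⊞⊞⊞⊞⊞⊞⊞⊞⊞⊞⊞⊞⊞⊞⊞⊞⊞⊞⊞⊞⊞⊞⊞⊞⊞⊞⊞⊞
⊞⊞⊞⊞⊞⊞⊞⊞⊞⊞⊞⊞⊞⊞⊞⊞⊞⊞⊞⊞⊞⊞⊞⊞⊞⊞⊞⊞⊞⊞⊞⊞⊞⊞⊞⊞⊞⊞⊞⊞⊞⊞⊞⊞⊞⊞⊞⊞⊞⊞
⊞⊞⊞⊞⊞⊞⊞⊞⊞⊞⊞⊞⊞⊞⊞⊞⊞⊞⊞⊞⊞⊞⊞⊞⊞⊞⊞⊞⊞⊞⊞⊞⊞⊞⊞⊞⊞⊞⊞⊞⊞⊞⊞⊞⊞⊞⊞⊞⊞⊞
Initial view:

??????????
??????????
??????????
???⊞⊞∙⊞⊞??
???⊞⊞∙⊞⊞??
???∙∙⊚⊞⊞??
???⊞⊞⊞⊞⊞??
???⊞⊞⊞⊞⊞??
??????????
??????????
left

??????????
??????????
??????????
???⊞⊞⊞∙⊞⊞?
???⊞⊞⊞∙⊞⊞?
???∙∙⊚∙⊞⊞?
???⊞⊞⊞⊞⊞⊞?
???⊞⊞⊞⊞⊞⊞?
??????????
??????????

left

??????????
??????????
??????????
???⊞⊞⊞⊞∙⊞⊞
???⊞⊞⊞⊞∙⊞⊞
???∙∙⊚∙∙⊞⊞
???⊞⊞⊞⊞⊞⊞⊞
???⊞⊞⊞⊞⊞⊞⊞
??????????
??????????

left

??????????
??????????
??????????
???⊞⊞⊞⊞⊞∙⊞
???⊞⊞⊞⊞⊞∙⊞
???∙∙⊚∙∙∙⊞
???⊞⊞⊞⊞⊞⊞⊞
???⊞⊞⊞⊞⊞⊞⊞
??????????
??????????

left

??????????
??????????
??????????
???⊞⊞⊞⊞⊞⊞∙
???⊞⊞⊞⊞⊞⊞∙
???∙∙⊚∙∙∙∙
???⊞⊞⊞⊞⊞⊞⊞
???⊞⊞⊞⊞⊞⊞⊞
??????????
??????????

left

??????????
??????????
??????????
???⊞⊞⊞⊞⊞⊞⊞
???⊞⊞⊞⊞⊞⊞⊞
???∙∙⊚∙∙∙∙
???⊞⊞⊞⊞⊞⊞⊞
???⊞⊞⊞⊞⊞⊞⊞
??????????
??????????

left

??????????
??????????
??????????
???⊞⊞⊞⊞⊞⊞⊞
???⊞⊞⊞⊞⊞⊞⊞
???∙∙⊚∙∙∙∙
???⊞⊞⊞⊞⊞⊞⊞
???⊞⊞⊞⊞⊞⊞⊞
??????????
??????????

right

??????????
??????????
??????????
??⊞⊞⊞⊞⊞⊞⊞⊞
??⊞⊞⊞⊞⊞⊞⊞⊞
??∙∙∙⊚∙∙∙∙
??⊞⊞⊞⊞⊞⊞⊞⊞
??⊞⊞⊞⊞⊞⊞⊞⊞
??????????
??????????

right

??????????
??????????
??????????
?⊞⊞⊞⊞⊞⊞⊞⊞∙
?⊞⊞⊞⊞⊞⊞⊞⊞∙
?∙∙∙∙⊚∙∙∙∙
?⊞⊞⊞⊞⊞⊞⊞⊞⊞
?⊞⊞⊞⊞⊞⊞⊞⊞⊞
??????????
??????????

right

??????????
??????????
??????????
⊞⊞⊞⊞⊞⊞⊞⊞∙⊞
⊞⊞⊞⊞⊞⊞⊞⊞∙⊞
∙∙∙∙∙⊚∙∙∙⊞
⊞⊞⊞⊞⊞⊞⊞⊞⊞⊞
⊞⊞⊞⊞⊞⊞⊞⊞⊞⊞
??????????
??????????

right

??????????
??????????
??????????
⊞⊞⊞⊞⊞⊞⊞∙⊞⊞
⊞⊞⊞⊞⊞⊞⊞∙⊞⊞
∙∙∙∙∙⊚∙∙⊞⊞
⊞⊞⊞⊞⊞⊞⊞⊞⊞⊞
⊞⊞⊞⊞⊞⊞⊞⊞⊞⊞
??????????
??????????

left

??????????
??????????
??????????
⊞⊞⊞⊞⊞⊞⊞⊞∙⊞
⊞⊞⊞⊞⊞⊞⊞⊞∙⊞
∙∙∙∙∙⊚∙∙∙⊞
⊞⊞⊞⊞⊞⊞⊞⊞⊞⊞
⊞⊞⊞⊞⊞⊞⊞⊞⊞⊞
??????????
??????????

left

??????????
??????????
??????????
?⊞⊞⊞⊞⊞⊞⊞⊞∙
?⊞⊞⊞⊞⊞⊞⊞⊞∙
?∙∙∙∙⊚∙∙∙∙
?⊞⊞⊞⊞⊞⊞⊞⊞⊞
?⊞⊞⊞⊞⊞⊞⊞⊞⊞
??????????
??????????


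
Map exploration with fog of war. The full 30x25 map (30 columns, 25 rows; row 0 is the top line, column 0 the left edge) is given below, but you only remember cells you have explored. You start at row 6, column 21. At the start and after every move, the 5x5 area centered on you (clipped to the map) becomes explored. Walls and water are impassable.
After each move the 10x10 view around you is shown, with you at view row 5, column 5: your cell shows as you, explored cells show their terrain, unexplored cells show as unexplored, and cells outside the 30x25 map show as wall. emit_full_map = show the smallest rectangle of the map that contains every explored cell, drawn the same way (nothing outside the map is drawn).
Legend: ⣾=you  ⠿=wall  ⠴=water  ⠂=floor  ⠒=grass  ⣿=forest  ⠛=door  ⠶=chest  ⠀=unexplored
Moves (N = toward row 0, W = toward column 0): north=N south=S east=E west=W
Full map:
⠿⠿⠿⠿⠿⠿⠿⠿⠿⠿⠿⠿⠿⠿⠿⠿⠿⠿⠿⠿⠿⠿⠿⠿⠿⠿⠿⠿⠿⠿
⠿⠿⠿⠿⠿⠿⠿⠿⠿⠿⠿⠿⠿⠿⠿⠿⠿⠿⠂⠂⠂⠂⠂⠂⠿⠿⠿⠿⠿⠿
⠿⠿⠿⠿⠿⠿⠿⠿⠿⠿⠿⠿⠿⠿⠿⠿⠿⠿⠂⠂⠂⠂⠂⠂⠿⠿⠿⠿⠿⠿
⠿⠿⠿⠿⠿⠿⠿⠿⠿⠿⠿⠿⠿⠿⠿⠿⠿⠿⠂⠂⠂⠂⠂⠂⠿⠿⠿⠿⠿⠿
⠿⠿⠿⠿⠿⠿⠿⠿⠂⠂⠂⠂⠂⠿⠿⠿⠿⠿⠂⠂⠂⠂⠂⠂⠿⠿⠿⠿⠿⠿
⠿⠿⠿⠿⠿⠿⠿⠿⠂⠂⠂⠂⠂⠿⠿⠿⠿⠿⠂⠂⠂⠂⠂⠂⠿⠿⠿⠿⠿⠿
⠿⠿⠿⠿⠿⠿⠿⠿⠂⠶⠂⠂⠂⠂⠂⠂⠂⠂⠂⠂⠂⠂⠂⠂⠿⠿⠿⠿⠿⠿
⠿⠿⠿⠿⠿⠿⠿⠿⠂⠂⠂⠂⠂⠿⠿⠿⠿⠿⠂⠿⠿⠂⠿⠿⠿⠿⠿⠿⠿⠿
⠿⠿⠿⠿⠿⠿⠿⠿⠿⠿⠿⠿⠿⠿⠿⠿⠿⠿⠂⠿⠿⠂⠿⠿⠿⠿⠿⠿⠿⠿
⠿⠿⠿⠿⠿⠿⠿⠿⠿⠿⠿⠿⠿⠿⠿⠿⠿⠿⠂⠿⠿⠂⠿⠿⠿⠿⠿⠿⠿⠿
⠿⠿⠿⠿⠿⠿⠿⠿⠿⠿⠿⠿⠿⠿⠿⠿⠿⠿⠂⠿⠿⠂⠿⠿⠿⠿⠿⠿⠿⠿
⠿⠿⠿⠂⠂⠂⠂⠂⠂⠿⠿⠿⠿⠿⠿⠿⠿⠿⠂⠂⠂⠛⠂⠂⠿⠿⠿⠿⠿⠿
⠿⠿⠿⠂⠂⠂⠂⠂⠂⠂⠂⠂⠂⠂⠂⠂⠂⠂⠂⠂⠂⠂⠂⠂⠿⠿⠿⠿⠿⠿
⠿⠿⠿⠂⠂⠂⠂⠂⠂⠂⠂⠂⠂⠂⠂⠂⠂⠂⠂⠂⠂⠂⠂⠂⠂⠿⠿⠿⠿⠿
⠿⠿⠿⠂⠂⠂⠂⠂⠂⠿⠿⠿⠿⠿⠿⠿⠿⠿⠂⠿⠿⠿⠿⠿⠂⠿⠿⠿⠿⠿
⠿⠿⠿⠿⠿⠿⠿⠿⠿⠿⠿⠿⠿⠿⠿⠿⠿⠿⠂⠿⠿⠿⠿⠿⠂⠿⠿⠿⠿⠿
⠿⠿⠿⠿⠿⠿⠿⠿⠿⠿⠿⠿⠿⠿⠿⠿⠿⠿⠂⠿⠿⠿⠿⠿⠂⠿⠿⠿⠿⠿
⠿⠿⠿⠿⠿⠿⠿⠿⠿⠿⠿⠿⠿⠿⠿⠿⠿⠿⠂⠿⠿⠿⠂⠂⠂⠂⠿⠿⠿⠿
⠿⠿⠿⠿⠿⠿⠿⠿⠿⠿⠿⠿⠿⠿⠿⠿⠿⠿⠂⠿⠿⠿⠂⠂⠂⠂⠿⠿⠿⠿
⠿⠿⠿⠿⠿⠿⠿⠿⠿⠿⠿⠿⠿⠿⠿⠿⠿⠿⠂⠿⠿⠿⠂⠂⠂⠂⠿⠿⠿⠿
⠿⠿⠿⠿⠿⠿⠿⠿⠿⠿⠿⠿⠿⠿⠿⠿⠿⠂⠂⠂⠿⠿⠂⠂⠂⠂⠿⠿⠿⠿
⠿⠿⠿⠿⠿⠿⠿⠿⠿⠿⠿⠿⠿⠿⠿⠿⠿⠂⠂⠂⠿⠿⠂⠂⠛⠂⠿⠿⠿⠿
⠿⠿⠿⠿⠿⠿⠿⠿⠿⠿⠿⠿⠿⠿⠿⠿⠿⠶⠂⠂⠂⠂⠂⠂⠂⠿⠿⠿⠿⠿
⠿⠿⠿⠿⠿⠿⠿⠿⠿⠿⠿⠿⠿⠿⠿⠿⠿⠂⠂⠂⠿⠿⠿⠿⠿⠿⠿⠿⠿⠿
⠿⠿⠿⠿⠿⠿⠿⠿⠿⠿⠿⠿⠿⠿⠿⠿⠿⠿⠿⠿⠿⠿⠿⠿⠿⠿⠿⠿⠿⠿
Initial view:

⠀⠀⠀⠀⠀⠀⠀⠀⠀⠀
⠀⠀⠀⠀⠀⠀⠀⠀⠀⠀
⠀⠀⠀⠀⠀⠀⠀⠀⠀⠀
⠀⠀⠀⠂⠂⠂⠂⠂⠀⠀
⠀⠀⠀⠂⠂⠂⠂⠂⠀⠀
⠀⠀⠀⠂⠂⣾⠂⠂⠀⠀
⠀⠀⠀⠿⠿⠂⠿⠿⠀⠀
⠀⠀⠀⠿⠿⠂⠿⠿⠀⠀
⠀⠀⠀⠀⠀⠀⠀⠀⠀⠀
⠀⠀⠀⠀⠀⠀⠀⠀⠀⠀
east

⠀⠀⠀⠀⠀⠀⠀⠀⠀⠀
⠀⠀⠀⠀⠀⠀⠀⠀⠀⠀
⠀⠀⠀⠀⠀⠀⠀⠀⠀⠀
⠀⠀⠂⠂⠂⠂⠂⠿⠀⠀
⠀⠀⠂⠂⠂⠂⠂⠿⠀⠀
⠀⠀⠂⠂⠂⣾⠂⠿⠀⠀
⠀⠀⠿⠿⠂⠿⠿⠿⠀⠀
⠀⠀⠿⠿⠂⠿⠿⠿⠀⠀
⠀⠀⠀⠀⠀⠀⠀⠀⠀⠀
⠀⠀⠀⠀⠀⠀⠀⠀⠀⠀

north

⠀⠀⠀⠀⠀⠀⠀⠀⠀⠀
⠀⠀⠀⠀⠀⠀⠀⠀⠀⠀
⠀⠀⠀⠀⠀⠀⠀⠀⠀⠀
⠀⠀⠀⠂⠂⠂⠂⠿⠀⠀
⠀⠀⠂⠂⠂⠂⠂⠿⠀⠀
⠀⠀⠂⠂⠂⣾⠂⠿⠀⠀
⠀⠀⠂⠂⠂⠂⠂⠿⠀⠀
⠀⠀⠿⠿⠂⠿⠿⠿⠀⠀
⠀⠀⠿⠿⠂⠿⠿⠿⠀⠀
⠀⠀⠀⠀⠀⠀⠀⠀⠀⠀

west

⠀⠀⠀⠀⠀⠀⠀⠀⠀⠀
⠀⠀⠀⠀⠀⠀⠀⠀⠀⠀
⠀⠀⠀⠀⠀⠀⠀⠀⠀⠀
⠀⠀⠀⠂⠂⠂⠂⠂⠿⠀
⠀⠀⠀⠂⠂⠂⠂⠂⠿⠀
⠀⠀⠀⠂⠂⣾⠂⠂⠿⠀
⠀⠀⠀⠂⠂⠂⠂⠂⠿⠀
⠀⠀⠀⠿⠿⠂⠿⠿⠿⠀
⠀⠀⠀⠿⠿⠂⠿⠿⠿⠀
⠀⠀⠀⠀⠀⠀⠀⠀⠀⠀

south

⠀⠀⠀⠀⠀⠀⠀⠀⠀⠀
⠀⠀⠀⠀⠀⠀⠀⠀⠀⠀
⠀⠀⠀⠂⠂⠂⠂⠂⠿⠀
⠀⠀⠀⠂⠂⠂⠂⠂⠿⠀
⠀⠀⠀⠂⠂⠂⠂⠂⠿⠀
⠀⠀⠀⠂⠂⣾⠂⠂⠿⠀
⠀⠀⠀⠿⠿⠂⠿⠿⠿⠀
⠀⠀⠀⠿⠿⠂⠿⠿⠿⠀
⠀⠀⠀⠀⠀⠀⠀⠀⠀⠀
⠀⠀⠀⠀⠀⠀⠀⠀⠀⠀

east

⠀⠀⠀⠀⠀⠀⠀⠀⠀⠀
⠀⠀⠀⠀⠀⠀⠀⠀⠀⠀
⠀⠀⠂⠂⠂⠂⠂⠿⠀⠀
⠀⠀⠂⠂⠂⠂⠂⠿⠀⠀
⠀⠀⠂⠂⠂⠂⠂⠿⠀⠀
⠀⠀⠂⠂⠂⣾⠂⠿⠀⠀
⠀⠀⠿⠿⠂⠿⠿⠿⠀⠀
⠀⠀⠿⠿⠂⠿⠿⠿⠀⠀
⠀⠀⠀⠀⠀⠀⠀⠀⠀⠀
⠀⠀⠀⠀⠀⠀⠀⠀⠀⠀

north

⠀⠀⠀⠀⠀⠀⠀⠀⠀⠀
⠀⠀⠀⠀⠀⠀⠀⠀⠀⠀
⠀⠀⠀⠀⠀⠀⠀⠀⠀⠀
⠀⠀⠂⠂⠂⠂⠂⠿⠀⠀
⠀⠀⠂⠂⠂⠂⠂⠿⠀⠀
⠀⠀⠂⠂⠂⣾⠂⠿⠀⠀
⠀⠀⠂⠂⠂⠂⠂⠿⠀⠀
⠀⠀⠿⠿⠂⠿⠿⠿⠀⠀
⠀⠀⠿⠿⠂⠿⠿⠿⠀⠀
⠀⠀⠀⠀⠀⠀⠀⠀⠀⠀

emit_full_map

⠂⠂⠂⠂⠂⠿
⠂⠂⠂⠂⠂⠿
⠂⠂⠂⣾⠂⠿
⠂⠂⠂⠂⠂⠿
⠿⠿⠂⠿⠿⠿
⠿⠿⠂⠿⠿⠿

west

⠀⠀⠀⠀⠀⠀⠀⠀⠀⠀
⠀⠀⠀⠀⠀⠀⠀⠀⠀⠀
⠀⠀⠀⠀⠀⠀⠀⠀⠀⠀
⠀⠀⠀⠂⠂⠂⠂⠂⠿⠀
⠀⠀⠀⠂⠂⠂⠂⠂⠿⠀
⠀⠀⠀⠂⠂⣾⠂⠂⠿⠀
⠀⠀⠀⠂⠂⠂⠂⠂⠿⠀
⠀⠀⠀⠿⠿⠂⠿⠿⠿⠀
⠀⠀⠀⠿⠿⠂⠿⠿⠿⠀
⠀⠀⠀⠀⠀⠀⠀⠀⠀⠀

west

⠀⠀⠀⠀⠀⠀⠀⠀⠀⠀
⠀⠀⠀⠀⠀⠀⠀⠀⠀⠀
⠀⠀⠀⠀⠀⠀⠀⠀⠀⠀
⠀⠀⠀⠂⠂⠂⠂⠂⠂⠿
⠀⠀⠀⠂⠂⠂⠂⠂⠂⠿
⠀⠀⠀⠂⠂⣾⠂⠂⠂⠿
⠀⠀⠀⠂⠂⠂⠂⠂⠂⠿
⠀⠀⠀⠂⠿⠿⠂⠿⠿⠿
⠀⠀⠀⠀⠿⠿⠂⠿⠿⠿
⠀⠀⠀⠀⠀⠀⠀⠀⠀⠀

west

⠀⠀⠀⠀⠀⠀⠀⠀⠀⠀
⠀⠀⠀⠀⠀⠀⠀⠀⠀⠀
⠀⠀⠀⠀⠀⠀⠀⠀⠀⠀
⠀⠀⠀⠿⠂⠂⠂⠂⠂⠂
⠀⠀⠀⠿⠂⠂⠂⠂⠂⠂
⠀⠀⠀⠿⠂⣾⠂⠂⠂⠂
⠀⠀⠀⠂⠂⠂⠂⠂⠂⠂
⠀⠀⠀⠿⠂⠿⠿⠂⠿⠿
⠀⠀⠀⠀⠀⠿⠿⠂⠿⠿
⠀⠀⠀⠀⠀⠀⠀⠀⠀⠀

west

⠀⠀⠀⠀⠀⠀⠀⠀⠀⠀
⠀⠀⠀⠀⠀⠀⠀⠀⠀⠀
⠀⠀⠀⠀⠀⠀⠀⠀⠀⠀
⠀⠀⠀⠿⠿⠂⠂⠂⠂⠂
⠀⠀⠀⠿⠿⠂⠂⠂⠂⠂
⠀⠀⠀⠿⠿⣾⠂⠂⠂⠂
⠀⠀⠀⠂⠂⠂⠂⠂⠂⠂
⠀⠀⠀⠿⠿⠂⠿⠿⠂⠿
⠀⠀⠀⠀⠀⠀⠿⠿⠂⠿
⠀⠀⠀⠀⠀⠀⠀⠀⠀⠀

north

⠿⠿⠿⠿⠿⠿⠿⠿⠿⠿
⠀⠀⠀⠀⠀⠀⠀⠀⠀⠀
⠀⠀⠀⠀⠀⠀⠀⠀⠀⠀
⠀⠀⠀⠿⠿⠂⠂⠂⠀⠀
⠀⠀⠀⠿⠿⠂⠂⠂⠂⠂
⠀⠀⠀⠿⠿⣾⠂⠂⠂⠂
⠀⠀⠀⠿⠿⠂⠂⠂⠂⠂
⠀⠀⠀⠂⠂⠂⠂⠂⠂⠂
⠀⠀⠀⠿⠿⠂⠿⠿⠂⠿
⠀⠀⠀⠀⠀⠀⠿⠿⠂⠿

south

⠀⠀⠀⠀⠀⠀⠀⠀⠀⠀
⠀⠀⠀⠀⠀⠀⠀⠀⠀⠀
⠀⠀⠀⠿⠿⠂⠂⠂⠀⠀
⠀⠀⠀⠿⠿⠂⠂⠂⠂⠂
⠀⠀⠀⠿⠿⠂⠂⠂⠂⠂
⠀⠀⠀⠿⠿⣾⠂⠂⠂⠂
⠀⠀⠀⠂⠂⠂⠂⠂⠂⠂
⠀⠀⠀⠿⠿⠂⠿⠿⠂⠿
⠀⠀⠀⠀⠀⠀⠿⠿⠂⠿
⠀⠀⠀⠀⠀⠀⠀⠀⠀⠀

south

⠀⠀⠀⠀⠀⠀⠀⠀⠀⠀
⠀⠀⠀⠿⠿⠂⠂⠂⠀⠀
⠀⠀⠀⠿⠿⠂⠂⠂⠂⠂
⠀⠀⠀⠿⠿⠂⠂⠂⠂⠂
⠀⠀⠀⠿⠿⠂⠂⠂⠂⠂
⠀⠀⠀⠂⠂⣾⠂⠂⠂⠂
⠀⠀⠀⠿⠿⠂⠿⠿⠂⠿
⠀⠀⠀⠿⠿⠂⠿⠿⠂⠿
⠀⠀⠀⠀⠀⠀⠀⠀⠀⠀
⠀⠀⠀⠀⠀⠀⠀⠀⠀⠀

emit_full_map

⠿⠿⠂⠂⠂⠀⠀⠀⠀
⠿⠿⠂⠂⠂⠂⠂⠂⠿
⠿⠿⠂⠂⠂⠂⠂⠂⠿
⠿⠿⠂⠂⠂⠂⠂⠂⠿
⠂⠂⣾⠂⠂⠂⠂⠂⠿
⠿⠿⠂⠿⠿⠂⠿⠿⠿
⠿⠿⠂⠿⠿⠂⠿⠿⠿

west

⠀⠀⠀⠀⠀⠀⠀⠀⠀⠀
⠀⠀⠀⠀⠿⠿⠂⠂⠂⠀
⠀⠀⠀⠀⠿⠿⠂⠂⠂⠂
⠀⠀⠀⠿⠿⠿⠂⠂⠂⠂
⠀⠀⠀⠿⠿⠿⠂⠂⠂⠂
⠀⠀⠀⠂⠂⣾⠂⠂⠂⠂
⠀⠀⠀⠿⠿⠿⠂⠿⠿⠂
⠀⠀⠀⠿⠿⠿⠂⠿⠿⠂
⠀⠀⠀⠀⠀⠀⠀⠀⠀⠀
⠀⠀⠀⠀⠀⠀⠀⠀⠀⠀

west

⠀⠀⠀⠀⠀⠀⠀⠀⠀⠀
⠀⠀⠀⠀⠀⠿⠿⠂⠂⠂
⠀⠀⠀⠀⠀⠿⠿⠂⠂⠂
⠀⠀⠀⠿⠿⠿⠿⠂⠂⠂
⠀⠀⠀⠿⠿⠿⠿⠂⠂⠂
⠀⠀⠀⠂⠂⣾⠂⠂⠂⠂
⠀⠀⠀⠿⠿⠿⠿⠂⠿⠿
⠀⠀⠀⠿⠿⠿⠿⠂⠿⠿
⠀⠀⠀⠀⠀⠀⠀⠀⠀⠀
⠀⠀⠀⠀⠀⠀⠀⠀⠀⠀

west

⠀⠀⠀⠀⠀⠀⠀⠀⠀⠀
⠀⠀⠀⠀⠀⠀⠿⠿⠂⠂
⠀⠀⠀⠀⠀⠀⠿⠿⠂⠂
⠀⠀⠀⠿⠿⠿⠿⠿⠂⠂
⠀⠀⠀⠿⠿⠿⠿⠿⠂⠂
⠀⠀⠀⠂⠂⣾⠂⠂⠂⠂
⠀⠀⠀⠿⠿⠿⠿⠿⠂⠿
⠀⠀⠀⠿⠿⠿⠿⠿⠂⠿
⠀⠀⠀⠀⠀⠀⠀⠀⠀⠀
⠀⠀⠀⠀⠀⠀⠀⠀⠀⠀

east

⠀⠀⠀⠀⠀⠀⠀⠀⠀⠀
⠀⠀⠀⠀⠀⠿⠿⠂⠂⠂
⠀⠀⠀⠀⠀⠿⠿⠂⠂⠂
⠀⠀⠿⠿⠿⠿⠿⠂⠂⠂
⠀⠀⠿⠿⠿⠿⠿⠂⠂⠂
⠀⠀⠂⠂⠂⣾⠂⠂⠂⠂
⠀⠀⠿⠿⠿⠿⠿⠂⠿⠿
⠀⠀⠿⠿⠿⠿⠿⠂⠿⠿
⠀⠀⠀⠀⠀⠀⠀⠀⠀⠀
⠀⠀⠀⠀⠀⠀⠀⠀⠀⠀

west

⠀⠀⠀⠀⠀⠀⠀⠀⠀⠀
⠀⠀⠀⠀⠀⠀⠿⠿⠂⠂
⠀⠀⠀⠀⠀⠀⠿⠿⠂⠂
⠀⠀⠀⠿⠿⠿⠿⠿⠂⠂
⠀⠀⠀⠿⠿⠿⠿⠿⠂⠂
⠀⠀⠀⠂⠂⣾⠂⠂⠂⠂
⠀⠀⠀⠿⠿⠿⠿⠿⠂⠿
⠀⠀⠀⠿⠿⠿⠿⠿⠂⠿
⠀⠀⠀⠀⠀⠀⠀⠀⠀⠀
⠀⠀⠀⠀⠀⠀⠀⠀⠀⠀

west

⠀⠀⠀⠀⠀⠀⠀⠀⠀⠀
⠀⠀⠀⠀⠀⠀⠀⠿⠿⠂
⠀⠀⠀⠀⠀⠀⠀⠿⠿⠂
⠀⠀⠀⠂⠿⠿⠿⠿⠿⠂
⠀⠀⠀⠂⠿⠿⠿⠿⠿⠂
⠀⠀⠀⠂⠂⣾⠂⠂⠂⠂
⠀⠀⠀⠂⠿⠿⠿⠿⠿⠂
⠀⠀⠀⠿⠿⠿⠿⠿⠿⠂
⠀⠀⠀⠀⠀⠀⠀⠀⠀⠀
⠀⠀⠀⠀⠀⠀⠀⠀⠀⠀

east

⠀⠀⠀⠀⠀⠀⠀⠀⠀⠀
⠀⠀⠀⠀⠀⠀⠿⠿⠂⠂
⠀⠀⠀⠀⠀⠀⠿⠿⠂⠂
⠀⠀⠂⠿⠿⠿⠿⠿⠂⠂
⠀⠀⠂⠿⠿⠿⠿⠿⠂⠂
⠀⠀⠂⠂⠂⣾⠂⠂⠂⠂
⠀⠀⠂⠿⠿⠿⠿⠿⠂⠿
⠀⠀⠿⠿⠿⠿⠿⠿⠂⠿
⠀⠀⠀⠀⠀⠀⠀⠀⠀⠀
⠀⠀⠀⠀⠀⠀⠀⠀⠀⠀

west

⠀⠀⠀⠀⠀⠀⠀⠀⠀⠀
⠀⠀⠀⠀⠀⠀⠀⠿⠿⠂
⠀⠀⠀⠀⠀⠀⠀⠿⠿⠂
⠀⠀⠀⠂⠿⠿⠿⠿⠿⠂
⠀⠀⠀⠂⠿⠿⠿⠿⠿⠂
⠀⠀⠀⠂⠂⣾⠂⠂⠂⠂
⠀⠀⠀⠂⠿⠿⠿⠿⠿⠂
⠀⠀⠀⠿⠿⠿⠿⠿⠿⠂
⠀⠀⠀⠀⠀⠀⠀⠀⠀⠀
⠀⠀⠀⠀⠀⠀⠀⠀⠀⠀

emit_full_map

⠀⠀⠀⠀⠿⠿⠂⠂⠂⠀⠀⠀⠀
⠀⠀⠀⠀⠿⠿⠂⠂⠂⠂⠂⠂⠿
⠂⠿⠿⠿⠿⠿⠂⠂⠂⠂⠂⠂⠿
⠂⠿⠿⠿⠿⠿⠂⠂⠂⠂⠂⠂⠿
⠂⠂⣾⠂⠂⠂⠂⠂⠂⠂⠂⠂⠿
⠂⠿⠿⠿⠿⠿⠂⠿⠿⠂⠿⠿⠿
⠿⠿⠿⠿⠿⠿⠂⠿⠿⠂⠿⠿⠿

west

⠀⠀⠀⠀⠀⠀⠀⠀⠀⠀
⠀⠀⠀⠀⠀⠀⠀⠀⠿⠿
⠀⠀⠀⠀⠀⠀⠀⠀⠿⠿
⠀⠀⠀⠂⠂⠿⠿⠿⠿⠿
⠀⠀⠀⠂⠂⠿⠿⠿⠿⠿
⠀⠀⠀⠂⠂⣾⠂⠂⠂⠂
⠀⠀⠀⠂⠂⠿⠿⠿⠿⠿
⠀⠀⠀⠿⠿⠿⠿⠿⠿⠿
⠀⠀⠀⠀⠀⠀⠀⠀⠀⠀
⠀⠀⠀⠀⠀⠀⠀⠀⠀⠀

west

⠀⠀⠀⠀⠀⠀⠀⠀⠀⠀
⠀⠀⠀⠀⠀⠀⠀⠀⠀⠿
⠀⠀⠀⠀⠀⠀⠀⠀⠀⠿
⠀⠀⠀⠂⠂⠂⠿⠿⠿⠿
⠀⠀⠀⠂⠂⠂⠿⠿⠿⠿
⠀⠀⠀⠂⠂⣾⠂⠂⠂⠂
⠀⠀⠀⠂⠂⠂⠿⠿⠿⠿
⠀⠀⠀⠿⠿⠿⠿⠿⠿⠿
⠀⠀⠀⠀⠀⠀⠀⠀⠀⠀
⠀⠀⠀⠀⠀⠀⠀⠀⠀⠀

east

⠀⠀⠀⠀⠀⠀⠀⠀⠀⠀
⠀⠀⠀⠀⠀⠀⠀⠀⠿⠿
⠀⠀⠀⠀⠀⠀⠀⠀⠿⠿
⠀⠀⠂⠂⠂⠿⠿⠿⠿⠿
⠀⠀⠂⠂⠂⠿⠿⠿⠿⠿
⠀⠀⠂⠂⠂⣾⠂⠂⠂⠂
⠀⠀⠂⠂⠂⠿⠿⠿⠿⠿
⠀⠀⠿⠿⠿⠿⠿⠿⠿⠿
⠀⠀⠀⠀⠀⠀⠀⠀⠀⠀
⠀⠀⠀⠀⠀⠀⠀⠀⠀⠀

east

⠀⠀⠀⠀⠀⠀⠀⠀⠀⠀
⠀⠀⠀⠀⠀⠀⠀⠿⠿⠂
⠀⠀⠀⠀⠀⠀⠀⠿⠿⠂
⠀⠂⠂⠂⠿⠿⠿⠿⠿⠂
⠀⠂⠂⠂⠿⠿⠿⠿⠿⠂
⠀⠂⠂⠂⠂⣾⠂⠂⠂⠂
⠀⠂⠂⠂⠿⠿⠿⠿⠿⠂
⠀⠿⠿⠿⠿⠿⠿⠿⠿⠂
⠀⠀⠀⠀⠀⠀⠀⠀⠀⠀
⠀⠀⠀⠀⠀⠀⠀⠀⠀⠀

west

⠀⠀⠀⠀⠀⠀⠀⠀⠀⠀
⠀⠀⠀⠀⠀⠀⠀⠀⠿⠿
⠀⠀⠀⠀⠀⠀⠀⠀⠿⠿
⠀⠀⠂⠂⠂⠿⠿⠿⠿⠿
⠀⠀⠂⠂⠂⠿⠿⠿⠿⠿
⠀⠀⠂⠂⠂⣾⠂⠂⠂⠂
⠀⠀⠂⠂⠂⠿⠿⠿⠿⠿
⠀⠀⠿⠿⠿⠿⠿⠿⠿⠿
⠀⠀⠀⠀⠀⠀⠀⠀⠀⠀
⠀⠀⠀⠀⠀⠀⠀⠀⠀⠀

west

⠀⠀⠀⠀⠀⠀⠀⠀⠀⠀
⠀⠀⠀⠀⠀⠀⠀⠀⠀⠿
⠀⠀⠀⠀⠀⠀⠀⠀⠀⠿
⠀⠀⠀⠂⠂⠂⠿⠿⠿⠿
⠀⠀⠀⠂⠂⠂⠿⠿⠿⠿
⠀⠀⠀⠂⠂⣾⠂⠂⠂⠂
⠀⠀⠀⠂⠂⠂⠿⠿⠿⠿
⠀⠀⠀⠿⠿⠿⠿⠿⠿⠿
⠀⠀⠀⠀⠀⠀⠀⠀⠀⠀
⠀⠀⠀⠀⠀⠀⠀⠀⠀⠀

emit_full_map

⠀⠀⠀⠀⠀⠀⠿⠿⠂⠂⠂⠀⠀⠀⠀
⠀⠀⠀⠀⠀⠀⠿⠿⠂⠂⠂⠂⠂⠂⠿
⠂⠂⠂⠿⠿⠿⠿⠿⠂⠂⠂⠂⠂⠂⠿
⠂⠂⠂⠿⠿⠿⠿⠿⠂⠂⠂⠂⠂⠂⠿
⠂⠂⣾⠂⠂⠂⠂⠂⠂⠂⠂⠂⠂⠂⠿
⠂⠂⠂⠿⠿⠿⠿⠿⠂⠿⠿⠂⠿⠿⠿
⠿⠿⠿⠿⠿⠿⠿⠿⠂⠿⠿⠂⠿⠿⠿
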